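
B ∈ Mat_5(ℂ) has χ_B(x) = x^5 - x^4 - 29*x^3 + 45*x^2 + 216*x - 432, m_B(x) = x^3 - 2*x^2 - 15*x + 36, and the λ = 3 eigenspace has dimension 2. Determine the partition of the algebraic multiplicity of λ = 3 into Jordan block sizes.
Block sizes for λ = 3: [2, 1]

Step 1 — from the characteristic polynomial, algebraic multiplicity of λ = 3 is 3. From dim ker(B − (3)·I) = 2, there are exactly 2 Jordan blocks for λ = 3.
Step 2 — from the minimal polynomial, the factor (x − 3)^2 tells us the largest block for λ = 3 has size 2.
Step 3 — with total size 3, 2 blocks, and largest block 2, the block sizes (in nonincreasing order) are [2, 1].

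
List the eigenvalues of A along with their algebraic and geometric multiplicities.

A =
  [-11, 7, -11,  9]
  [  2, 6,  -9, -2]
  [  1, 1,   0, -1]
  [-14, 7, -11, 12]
λ = -2: alg = 1, geom = 1; λ = 3: alg = 3, geom = 1

Step 1 — factor the characteristic polynomial to read off the algebraic multiplicities:
  χ_A(x) = (x - 3)^3*(x + 2)

Step 2 — compute geometric multiplicities via the rank-nullity identity g(λ) = n − rank(A − λI):
  rank(A − (-2)·I) = 3, so dim ker(A − (-2)·I) = n − 3 = 1
  rank(A − (3)·I) = 3, so dim ker(A − (3)·I) = n − 3 = 1

Summary:
  λ = -2: algebraic multiplicity = 1, geometric multiplicity = 1
  λ = 3: algebraic multiplicity = 3, geometric multiplicity = 1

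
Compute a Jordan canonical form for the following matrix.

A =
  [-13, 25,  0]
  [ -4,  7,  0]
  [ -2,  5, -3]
J_2(-3) ⊕ J_1(-3)

The characteristic polynomial is
  det(x·I − A) = x^3 + 9*x^2 + 27*x + 27 = (x + 3)^3

Eigenvalues and multiplicities (the geometric multiplicity of λ is n − rank(A − λI), which equals the number of Jordan blocks for λ):
  λ = -3: algebraic multiplicity = 3, geometric multiplicity = 2

Determining the block sizes for each eigenvalue:
  λ = -3: 2 blocks summing to 3 forces exactly one block of size 2 and the rest size 1 → block sizes [2, 1]

Assembling the blocks gives a Jordan form
J =
  [-3,  1,  0]
  [ 0, -3,  0]
  [ 0,  0, -3]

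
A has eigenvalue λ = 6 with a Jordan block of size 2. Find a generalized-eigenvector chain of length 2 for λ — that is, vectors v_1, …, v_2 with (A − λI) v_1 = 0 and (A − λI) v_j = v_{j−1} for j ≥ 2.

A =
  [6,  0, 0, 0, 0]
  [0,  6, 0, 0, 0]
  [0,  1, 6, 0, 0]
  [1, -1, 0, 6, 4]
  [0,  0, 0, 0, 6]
A Jordan chain for λ = 6 of length 2:
v_1 = (0, 0, 0, 1, 0)ᵀ
v_2 = (1, 0, 0, 0, 0)ᵀ

Let N = A − (6)·I. We want v_2 with N^2 v_2 = 0 but N^1 v_2 ≠ 0; then v_{j-1} := N · v_j for j = 2, …, 2.

Pick v_2 = (1, 0, 0, 0, 0)ᵀ.
Then v_1 = N · v_2 = (0, 0, 0, 1, 0)ᵀ.

Sanity check: (A − (6)·I) v_1 = (0, 0, 0, 0, 0)ᵀ = 0. ✓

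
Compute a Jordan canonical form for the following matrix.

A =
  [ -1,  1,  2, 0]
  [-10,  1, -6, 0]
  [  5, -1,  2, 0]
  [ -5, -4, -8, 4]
J_2(-1) ⊕ J_1(4) ⊕ J_1(4)

The characteristic polynomial is
  det(x·I − A) = x^4 - 6*x^3 + x^2 + 24*x + 16 = (x - 4)^2*(x + 1)^2

Eigenvalues and multiplicities (the geometric multiplicity of λ is n − rank(A − λI), which equals the number of Jordan blocks for λ):
  λ = -1: algebraic multiplicity = 2, geometric multiplicity = 1
  λ = 4: algebraic multiplicity = 2, geometric multiplicity = 2

Determining the block sizes for each eigenvalue:
  λ = -1: one block (gm = 1), so the single block has size am = 2 → block sizes [2]
  λ = 4: gm = am = 2, so every block has size 1 → block sizes [1, 1]

Assembling the blocks gives a Jordan form
J =
  [-1,  1, 0, 0]
  [ 0, -1, 0, 0]
  [ 0,  0, 4, 0]
  [ 0,  0, 0, 4]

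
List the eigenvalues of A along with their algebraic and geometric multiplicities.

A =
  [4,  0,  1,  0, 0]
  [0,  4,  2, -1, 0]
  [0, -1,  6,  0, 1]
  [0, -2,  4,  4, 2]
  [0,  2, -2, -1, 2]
λ = 4: alg = 5, geom = 2

Step 1 — factor the characteristic polynomial to read off the algebraic multiplicities:
  χ_A(x) = (x - 4)^5

Step 2 — compute geometric multiplicities via the rank-nullity identity g(λ) = n − rank(A − λI):
  rank(A − (4)·I) = 3, so dim ker(A − (4)·I) = n − 3 = 2

Summary:
  λ = 4: algebraic multiplicity = 5, geometric multiplicity = 2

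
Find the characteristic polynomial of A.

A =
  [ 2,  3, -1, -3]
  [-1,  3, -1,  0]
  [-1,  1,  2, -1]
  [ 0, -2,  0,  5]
x^4 - 12*x^3 + 54*x^2 - 108*x + 81

Expanding det(x·I − A) (e.g. by cofactor expansion or by noting that A is similar to its Jordan form J, which has the same characteristic polynomial as A) gives
  χ_A(x) = x^4 - 12*x^3 + 54*x^2 - 108*x + 81
which factors as (x - 3)^4. The eigenvalues (with algebraic multiplicities) are λ = 3 with multiplicity 4.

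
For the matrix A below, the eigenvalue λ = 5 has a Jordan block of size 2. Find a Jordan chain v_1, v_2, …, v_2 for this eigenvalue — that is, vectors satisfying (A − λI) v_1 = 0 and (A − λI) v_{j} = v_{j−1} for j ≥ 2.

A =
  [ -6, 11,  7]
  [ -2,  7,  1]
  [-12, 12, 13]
A Jordan chain for λ = 5 of length 2:
v_1 = (-1, -1, 0)ᵀ
v_2 = (2, 0, 3)ᵀ

Let N = A − (5)·I. We want v_2 with N^2 v_2 = 0 but N^1 v_2 ≠ 0; then v_{j-1} := N · v_j for j = 2, …, 2.

Pick v_2 = (2, 0, 3)ᵀ.
Then v_1 = N · v_2 = (-1, -1, 0)ᵀ.

Sanity check: (A − (5)·I) v_1 = (0, 0, 0)ᵀ = 0. ✓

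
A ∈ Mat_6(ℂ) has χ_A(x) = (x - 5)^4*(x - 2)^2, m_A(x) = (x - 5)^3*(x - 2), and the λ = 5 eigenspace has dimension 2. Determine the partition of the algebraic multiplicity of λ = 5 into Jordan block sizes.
Block sizes for λ = 5: [3, 1]

Step 1 — from the characteristic polynomial, algebraic multiplicity of λ = 5 is 4. From dim ker(A − (5)·I) = 2, there are exactly 2 Jordan blocks for λ = 5.
Step 2 — from the minimal polynomial, the factor (x − 5)^3 tells us the largest block for λ = 5 has size 3.
Step 3 — with total size 4, 2 blocks, and largest block 3, the block sizes (in nonincreasing order) are [3, 1].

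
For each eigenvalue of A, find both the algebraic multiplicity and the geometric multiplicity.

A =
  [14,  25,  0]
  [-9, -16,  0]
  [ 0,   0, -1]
λ = -1: alg = 3, geom = 2

Step 1 — factor the characteristic polynomial to read off the algebraic multiplicities:
  χ_A(x) = (x + 1)^3

Step 2 — compute geometric multiplicities via the rank-nullity identity g(λ) = n − rank(A − λI):
  rank(A − (-1)·I) = 1, so dim ker(A − (-1)·I) = n − 1 = 2

Summary:
  λ = -1: algebraic multiplicity = 3, geometric multiplicity = 2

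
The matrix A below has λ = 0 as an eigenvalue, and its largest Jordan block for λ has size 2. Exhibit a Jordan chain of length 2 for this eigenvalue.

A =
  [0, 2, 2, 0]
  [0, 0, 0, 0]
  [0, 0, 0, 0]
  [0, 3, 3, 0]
A Jordan chain for λ = 0 of length 2:
v_1 = (2, 0, 0, 3)ᵀ
v_2 = (0, 1, 0, 0)ᵀ

Let N = A − (0)·I. We want v_2 with N^2 v_2 = 0 but N^1 v_2 ≠ 0; then v_{j-1} := N · v_j for j = 2, …, 2.

Pick v_2 = (0, 1, 0, 0)ᵀ.
Then v_1 = N · v_2 = (2, 0, 0, 3)ᵀ.

Sanity check: (A − (0)·I) v_1 = (0, 0, 0, 0)ᵀ = 0. ✓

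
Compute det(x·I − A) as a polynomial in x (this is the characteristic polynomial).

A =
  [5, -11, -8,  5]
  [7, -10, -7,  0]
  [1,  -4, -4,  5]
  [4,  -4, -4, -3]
x^4 + 12*x^3 + 54*x^2 + 108*x + 81

Expanding det(x·I − A) (e.g. by cofactor expansion or by noting that A is similar to its Jordan form J, which has the same characteristic polynomial as A) gives
  χ_A(x) = x^4 + 12*x^3 + 54*x^2 + 108*x + 81
which factors as (x + 3)^4. The eigenvalues (with algebraic multiplicities) are λ = -3 with multiplicity 4.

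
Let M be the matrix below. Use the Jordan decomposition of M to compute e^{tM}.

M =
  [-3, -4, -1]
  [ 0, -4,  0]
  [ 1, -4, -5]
e^{tM} =
  [t*exp(-4*t) + exp(-4*t), -4*t*exp(-4*t), -t*exp(-4*t)]
  [0, exp(-4*t), 0]
  [t*exp(-4*t), -4*t*exp(-4*t), -t*exp(-4*t) + exp(-4*t)]

Strategy: write M = P · J · P⁻¹ where J is a Jordan canonical form, so e^{tM} = P · e^{tJ} · P⁻¹, and e^{tJ} can be computed block-by-block.

M has Jordan form
J =
  [-4,  1,  0]
  [ 0, -4,  0]
  [ 0,  0, -4]
(up to reordering of blocks).

Per-block formulas:
  For a 2×2 Jordan block J_2(-4): exp(t · J_2(-4)) = e^(-4t)·(I + t·N), where N is the 2×2 nilpotent shift.
  For a 1×1 block at λ = -4: exp(t · [-4]) = [e^(-4t)].

After assembling e^{tJ} and conjugating by P, we get:

e^{tM} =
  [t*exp(-4*t) + exp(-4*t), -4*t*exp(-4*t), -t*exp(-4*t)]
  [0, exp(-4*t), 0]
  [t*exp(-4*t), -4*t*exp(-4*t), -t*exp(-4*t) + exp(-4*t)]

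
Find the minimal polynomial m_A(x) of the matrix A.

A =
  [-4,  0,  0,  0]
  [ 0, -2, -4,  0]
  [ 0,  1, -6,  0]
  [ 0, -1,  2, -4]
x^2 + 8*x + 16

The characteristic polynomial is χ_A(x) = (x + 4)^4, so the eigenvalues are known. The minimal polynomial is
  m_A(x) = Π_λ (x − λ)^{k_λ}
where k_λ is the size of the *largest* Jordan block for λ (equivalently, the smallest k with (A − λI)^k v = 0 for every generalised eigenvector v of λ).

  λ = -4: largest Jordan block has size 2, contributing (x + 4)^2

So m_A(x) = (x + 4)^2 = x^2 + 8*x + 16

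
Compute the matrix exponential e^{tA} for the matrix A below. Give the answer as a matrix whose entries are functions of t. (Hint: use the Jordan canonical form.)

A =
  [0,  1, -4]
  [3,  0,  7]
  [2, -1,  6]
e^{tA} =
  [-t^2*exp(2*t)/2 - 2*t*exp(2*t) + exp(2*t), t*exp(2*t), -t^2*exp(2*t)/2 - 4*t*exp(2*t)]
  [t^2*exp(2*t) + 3*t*exp(2*t), -2*t*exp(2*t) + exp(2*t), t^2*exp(2*t) + 7*t*exp(2*t)]
  [t^2*exp(2*t)/2 + 2*t*exp(2*t), -t*exp(2*t), t^2*exp(2*t)/2 + 4*t*exp(2*t) + exp(2*t)]

Strategy: write A = P · J · P⁻¹ where J is a Jordan canonical form, so e^{tA} = P · e^{tJ} · P⁻¹, and e^{tJ} can be computed block-by-block.

A has Jordan form
J =
  [2, 1, 0]
  [0, 2, 1]
  [0, 0, 2]
(up to reordering of blocks).

Per-block formulas:
  For a 3×3 Jordan block J_3(2): exp(t · J_3(2)) = e^(2t)·(I + t·N + (t^2/2)·N^2), where N is the 3×3 nilpotent shift.

After assembling e^{tJ} and conjugating by P, we get:

e^{tA} =
  [-t^2*exp(2*t)/2 - 2*t*exp(2*t) + exp(2*t), t*exp(2*t), -t^2*exp(2*t)/2 - 4*t*exp(2*t)]
  [t^2*exp(2*t) + 3*t*exp(2*t), -2*t*exp(2*t) + exp(2*t), t^2*exp(2*t) + 7*t*exp(2*t)]
  [t^2*exp(2*t)/2 + 2*t*exp(2*t), -t*exp(2*t), t^2*exp(2*t)/2 + 4*t*exp(2*t) + exp(2*t)]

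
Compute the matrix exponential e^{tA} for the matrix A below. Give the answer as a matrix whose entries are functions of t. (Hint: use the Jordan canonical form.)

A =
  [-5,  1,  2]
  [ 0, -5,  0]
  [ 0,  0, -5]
e^{tA} =
  [exp(-5*t), t*exp(-5*t), 2*t*exp(-5*t)]
  [0, exp(-5*t), 0]
  [0, 0, exp(-5*t)]

Strategy: write A = P · J · P⁻¹ where J is a Jordan canonical form, so e^{tA} = P · e^{tJ} · P⁻¹, and e^{tJ} can be computed block-by-block.

A has Jordan form
J =
  [-5,  1,  0]
  [ 0, -5,  0]
  [ 0,  0, -5]
(up to reordering of blocks).

Per-block formulas:
  For a 2×2 Jordan block J_2(-5): exp(t · J_2(-5)) = e^(-5t)·(I + t·N), where N is the 2×2 nilpotent shift.
  For a 1×1 block at λ = -5: exp(t · [-5]) = [e^(-5t)].

After assembling e^{tJ} and conjugating by P, we get:

e^{tA} =
  [exp(-5*t), t*exp(-5*t), 2*t*exp(-5*t)]
  [0, exp(-5*t), 0]
  [0, 0, exp(-5*t)]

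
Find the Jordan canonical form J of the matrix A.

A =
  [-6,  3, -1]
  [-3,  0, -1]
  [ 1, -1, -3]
J_3(-3)

The characteristic polynomial is
  det(x·I − A) = x^3 + 9*x^2 + 27*x + 27 = (x + 3)^3

Eigenvalues and multiplicities (the geometric multiplicity of λ is n − rank(A − λI), which equals the number of Jordan blocks for λ):
  λ = -3: algebraic multiplicity = 3, geometric multiplicity = 1

Determining the block sizes for each eigenvalue:
  λ = -3: one block (gm = 1), so the single block has size am = 3 → block sizes [3]

Assembling the blocks gives a Jordan form
J =
  [-3,  1,  0]
  [ 0, -3,  1]
  [ 0,  0, -3]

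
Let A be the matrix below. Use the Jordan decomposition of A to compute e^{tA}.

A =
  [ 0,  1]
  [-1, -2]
e^{tA} =
  [t*exp(-t) + exp(-t), t*exp(-t)]
  [-t*exp(-t), -t*exp(-t) + exp(-t)]

Strategy: write A = P · J · P⁻¹ where J is a Jordan canonical form, so e^{tA} = P · e^{tJ} · P⁻¹, and e^{tJ} can be computed block-by-block.

A has Jordan form
J =
  [-1,  1]
  [ 0, -1]
(up to reordering of blocks).

Per-block formulas:
  For a 2×2 Jordan block J_2(-1): exp(t · J_2(-1)) = e^(-1t)·(I + t·N), where N is the 2×2 nilpotent shift.

After assembling e^{tJ} and conjugating by P, we get:

e^{tA} =
  [t*exp(-t) + exp(-t), t*exp(-t)]
  [-t*exp(-t), -t*exp(-t) + exp(-t)]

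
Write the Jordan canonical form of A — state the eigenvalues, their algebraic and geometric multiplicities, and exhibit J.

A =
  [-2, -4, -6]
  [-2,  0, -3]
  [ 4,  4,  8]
J_2(2) ⊕ J_1(2)

The characteristic polynomial is
  det(x·I − A) = x^3 - 6*x^2 + 12*x - 8 = (x - 2)^3

Eigenvalues and multiplicities (the geometric multiplicity of λ is n − rank(A − λI), which equals the number of Jordan blocks for λ):
  λ = 2: algebraic multiplicity = 3, geometric multiplicity = 2

Determining the block sizes for each eigenvalue:
  λ = 2: 2 blocks summing to 3 forces exactly one block of size 2 and the rest size 1 → block sizes [2, 1]

Assembling the blocks gives a Jordan form
J =
  [2, 1, 0]
  [0, 2, 0]
  [0, 0, 2]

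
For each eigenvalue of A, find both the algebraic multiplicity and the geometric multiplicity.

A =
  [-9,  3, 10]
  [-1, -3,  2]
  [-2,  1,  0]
λ = -4: alg = 3, geom = 1

Step 1 — factor the characteristic polynomial to read off the algebraic multiplicities:
  χ_A(x) = (x + 4)^3

Step 2 — compute geometric multiplicities via the rank-nullity identity g(λ) = n − rank(A − λI):
  rank(A − (-4)·I) = 2, so dim ker(A − (-4)·I) = n − 2 = 1

Summary:
  λ = -4: algebraic multiplicity = 3, geometric multiplicity = 1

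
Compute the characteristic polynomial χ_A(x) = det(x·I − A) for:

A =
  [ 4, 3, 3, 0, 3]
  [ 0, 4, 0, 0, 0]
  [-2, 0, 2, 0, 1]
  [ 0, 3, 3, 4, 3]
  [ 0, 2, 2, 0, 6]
x^5 - 20*x^4 + 160*x^3 - 640*x^2 + 1280*x - 1024

Expanding det(x·I − A) (e.g. by cofactor expansion or by noting that A is similar to its Jordan form J, which has the same characteristic polynomial as A) gives
  χ_A(x) = x^5 - 20*x^4 + 160*x^3 - 640*x^2 + 1280*x - 1024
which factors as (x - 4)^5. The eigenvalues (with algebraic multiplicities) are λ = 4 with multiplicity 5.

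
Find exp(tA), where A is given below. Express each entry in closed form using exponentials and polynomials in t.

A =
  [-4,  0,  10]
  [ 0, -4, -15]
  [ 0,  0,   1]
e^{tA} =
  [exp(-4*t), 0, 2*exp(t) - 2*exp(-4*t)]
  [0, exp(-4*t), -3*exp(t) + 3*exp(-4*t)]
  [0, 0, exp(t)]

Strategy: write A = P · J · P⁻¹ where J is a Jordan canonical form, so e^{tA} = P · e^{tJ} · P⁻¹, and e^{tJ} can be computed block-by-block.

A has Jordan form
J =
  [-4,  0, 0]
  [ 0, -4, 0]
  [ 0,  0, 1]
(up to reordering of blocks).

Per-block formulas:
  For a 1×1 block at λ = -4: exp(t · [-4]) = [e^(-4t)].
  For a 1×1 block at λ = 1: exp(t · [1]) = [e^(1t)].

After assembling e^{tJ} and conjugating by P, we get:

e^{tA} =
  [exp(-4*t), 0, 2*exp(t) - 2*exp(-4*t)]
  [0, exp(-4*t), -3*exp(t) + 3*exp(-4*t)]
  [0, 0, exp(t)]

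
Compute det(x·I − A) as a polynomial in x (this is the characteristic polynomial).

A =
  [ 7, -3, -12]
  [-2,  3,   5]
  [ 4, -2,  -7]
x^3 - 3*x^2 + 3*x - 1

Expanding det(x·I − A) (e.g. by cofactor expansion or by noting that A is similar to its Jordan form J, which has the same characteristic polynomial as A) gives
  χ_A(x) = x^3 - 3*x^2 + 3*x - 1
which factors as (x - 1)^3. The eigenvalues (with algebraic multiplicities) are λ = 1 with multiplicity 3.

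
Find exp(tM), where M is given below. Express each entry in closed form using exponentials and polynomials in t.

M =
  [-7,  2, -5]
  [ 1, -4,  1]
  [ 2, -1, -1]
e^{tM} =
  [t^2*exp(-4*t)/2 - 3*t*exp(-4*t) + exp(-4*t), -t^2*exp(-4*t)/2 + 2*t*exp(-4*t), t^2*exp(-4*t) - 5*t*exp(-4*t)]
  [-t^2*exp(-4*t)/2 + t*exp(-4*t), t^2*exp(-4*t)/2 + exp(-4*t), -t^2*exp(-4*t) + t*exp(-4*t)]
  [-t^2*exp(-4*t)/2 + 2*t*exp(-4*t), t^2*exp(-4*t)/2 - t*exp(-4*t), -t^2*exp(-4*t) + 3*t*exp(-4*t) + exp(-4*t)]

Strategy: write M = P · J · P⁻¹ where J is a Jordan canonical form, so e^{tM} = P · e^{tJ} · P⁻¹, and e^{tJ} can be computed block-by-block.

M has Jordan form
J =
  [-4,  1,  0]
  [ 0, -4,  1]
  [ 0,  0, -4]
(up to reordering of blocks).

Per-block formulas:
  For a 3×3 Jordan block J_3(-4): exp(t · J_3(-4)) = e^(-4t)·(I + t·N + (t^2/2)·N^2), where N is the 3×3 nilpotent shift.

After assembling e^{tJ} and conjugating by P, we get:

e^{tM} =
  [t^2*exp(-4*t)/2 - 3*t*exp(-4*t) + exp(-4*t), -t^2*exp(-4*t)/2 + 2*t*exp(-4*t), t^2*exp(-4*t) - 5*t*exp(-4*t)]
  [-t^2*exp(-4*t)/2 + t*exp(-4*t), t^2*exp(-4*t)/2 + exp(-4*t), -t^2*exp(-4*t) + t*exp(-4*t)]
  [-t^2*exp(-4*t)/2 + 2*t*exp(-4*t), t^2*exp(-4*t)/2 - t*exp(-4*t), -t^2*exp(-4*t) + 3*t*exp(-4*t) + exp(-4*t)]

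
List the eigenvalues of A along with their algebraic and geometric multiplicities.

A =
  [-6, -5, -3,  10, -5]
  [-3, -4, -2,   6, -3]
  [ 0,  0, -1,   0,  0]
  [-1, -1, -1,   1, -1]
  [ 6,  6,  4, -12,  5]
λ = -1: alg = 5, geom = 3

Step 1 — factor the characteristic polynomial to read off the algebraic multiplicities:
  χ_A(x) = (x + 1)^5

Step 2 — compute geometric multiplicities via the rank-nullity identity g(λ) = n − rank(A − λI):
  rank(A − (-1)·I) = 2, so dim ker(A − (-1)·I) = n − 2 = 3

Summary:
  λ = -1: algebraic multiplicity = 5, geometric multiplicity = 3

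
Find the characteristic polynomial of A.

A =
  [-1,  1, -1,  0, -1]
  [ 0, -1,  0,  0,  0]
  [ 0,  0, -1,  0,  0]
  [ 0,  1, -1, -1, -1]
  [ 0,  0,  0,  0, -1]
x^5 + 5*x^4 + 10*x^3 + 10*x^2 + 5*x + 1

Expanding det(x·I − A) (e.g. by cofactor expansion or by noting that A is similar to its Jordan form J, which has the same characteristic polynomial as A) gives
  χ_A(x) = x^5 + 5*x^4 + 10*x^3 + 10*x^2 + 5*x + 1
which factors as (x + 1)^5. The eigenvalues (with algebraic multiplicities) are λ = -1 with multiplicity 5.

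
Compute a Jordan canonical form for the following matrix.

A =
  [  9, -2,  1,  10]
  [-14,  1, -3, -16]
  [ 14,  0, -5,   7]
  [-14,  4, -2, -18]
J_2(-5) ⊕ J_1(-5) ⊕ J_1(2)

The characteristic polynomial is
  det(x·I − A) = x^4 + 13*x^3 + 45*x^2 - 25*x - 250 = (x - 2)*(x + 5)^3

Eigenvalues and multiplicities (the geometric multiplicity of λ is n − rank(A − λI), which equals the number of Jordan blocks for λ):
  λ = -5: algebraic multiplicity = 3, geometric multiplicity = 2
  λ = 2: algebraic multiplicity = 1, geometric multiplicity = 1

Determining the block sizes for each eigenvalue:
  λ = -5: 2 blocks summing to 3 forces exactly one block of size 2 and the rest size 1 → block sizes [2, 1]
  λ = 2: one block (gm = 1), so the single block has size am = 1 → block sizes [1]

Assembling the blocks gives a Jordan form
J =
  [-5,  1,  0, 0]
  [ 0, -5,  0, 0]
  [ 0,  0, -5, 0]
  [ 0,  0,  0, 2]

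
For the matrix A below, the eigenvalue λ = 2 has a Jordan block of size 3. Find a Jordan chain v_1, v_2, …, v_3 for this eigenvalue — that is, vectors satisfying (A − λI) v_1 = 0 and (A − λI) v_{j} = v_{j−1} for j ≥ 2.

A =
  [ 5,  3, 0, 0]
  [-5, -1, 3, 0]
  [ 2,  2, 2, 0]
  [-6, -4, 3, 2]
A Jordan chain for λ = 2 of length 3:
v_1 = (-6, 6, -4, 8)ᵀ
v_2 = (3, -5, 2, -6)ᵀ
v_3 = (1, 0, 0, 0)ᵀ

Let N = A − (2)·I. We want v_3 with N^3 v_3 = 0 but N^2 v_3 ≠ 0; then v_{j-1} := N · v_j for j = 3, …, 2.

Pick v_3 = (1, 0, 0, 0)ᵀ.
Then v_2 = N · v_3 = (3, -5, 2, -6)ᵀ.
Then v_1 = N · v_2 = (-6, 6, -4, 8)ᵀ.

Sanity check: (A − (2)·I) v_1 = (0, 0, 0, 0)ᵀ = 0. ✓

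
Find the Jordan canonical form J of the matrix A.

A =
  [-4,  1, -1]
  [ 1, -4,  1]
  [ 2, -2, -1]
J_2(-3) ⊕ J_1(-3)

The characteristic polynomial is
  det(x·I − A) = x^3 + 9*x^2 + 27*x + 27 = (x + 3)^3

Eigenvalues and multiplicities (the geometric multiplicity of λ is n − rank(A − λI), which equals the number of Jordan blocks for λ):
  λ = -3: algebraic multiplicity = 3, geometric multiplicity = 2

Determining the block sizes for each eigenvalue:
  λ = -3: 2 blocks summing to 3 forces exactly one block of size 2 and the rest size 1 → block sizes [2, 1]

Assembling the blocks gives a Jordan form
J =
  [-3,  1,  0]
  [ 0, -3,  0]
  [ 0,  0, -3]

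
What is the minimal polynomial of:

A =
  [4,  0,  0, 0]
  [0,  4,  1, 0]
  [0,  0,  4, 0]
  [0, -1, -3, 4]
x^3 - 12*x^2 + 48*x - 64

The characteristic polynomial is χ_A(x) = (x - 4)^4, so the eigenvalues are known. The minimal polynomial is
  m_A(x) = Π_λ (x − λ)^{k_λ}
where k_λ is the size of the *largest* Jordan block for λ (equivalently, the smallest k with (A − λI)^k v = 0 for every generalised eigenvector v of λ).

  λ = 4: largest Jordan block has size 3, contributing (x − 4)^3

So m_A(x) = (x - 4)^3 = x^3 - 12*x^2 + 48*x - 64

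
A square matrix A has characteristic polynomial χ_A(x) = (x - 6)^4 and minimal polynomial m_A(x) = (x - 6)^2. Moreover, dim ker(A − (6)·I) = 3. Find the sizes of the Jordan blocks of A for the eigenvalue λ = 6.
Block sizes for λ = 6: [2, 1, 1]

Step 1 — from the characteristic polynomial, algebraic multiplicity of λ = 6 is 4. From dim ker(A − (6)·I) = 3, there are exactly 3 Jordan blocks for λ = 6.
Step 2 — from the minimal polynomial, the factor (x − 6)^2 tells us the largest block for λ = 6 has size 2.
Step 3 — with total size 4, 3 blocks, and largest block 2, the block sizes (in nonincreasing order) are [2, 1, 1].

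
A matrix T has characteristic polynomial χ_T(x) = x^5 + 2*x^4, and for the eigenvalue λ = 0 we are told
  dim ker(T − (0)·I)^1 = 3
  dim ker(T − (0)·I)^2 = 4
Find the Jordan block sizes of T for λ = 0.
Block sizes for λ = 0: [2, 1, 1]

From the dimensions of kernels of powers, the number of Jordan blocks of size at least j is d_j − d_{j−1} where d_j = dim ker(N^j) (with d_0 = 0). Computing the differences gives [3, 1].
The number of blocks of size exactly k is (#blocks of size ≥ k) − (#blocks of size ≥ k + 1), so the partition is: 2 block(s) of size 1, 1 block(s) of size 2.
In nonincreasing order the block sizes are [2, 1, 1].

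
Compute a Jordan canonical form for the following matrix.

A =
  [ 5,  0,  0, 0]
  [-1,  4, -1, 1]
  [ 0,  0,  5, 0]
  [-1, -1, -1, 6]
J_2(5) ⊕ J_1(5) ⊕ J_1(5)

The characteristic polynomial is
  det(x·I − A) = x^4 - 20*x^3 + 150*x^2 - 500*x + 625 = (x - 5)^4

Eigenvalues and multiplicities (the geometric multiplicity of λ is n − rank(A − λI), which equals the number of Jordan blocks for λ):
  λ = 5: algebraic multiplicity = 4, geometric multiplicity = 3

Determining the block sizes for each eigenvalue:
  λ = 5: 3 blocks summing to 4 forces exactly one block of size 2 and the rest size 1 → block sizes [2, 1, 1]

Assembling the blocks gives a Jordan form
J =
  [5, 1, 0, 0]
  [0, 5, 0, 0]
  [0, 0, 5, 0]
  [0, 0, 0, 5]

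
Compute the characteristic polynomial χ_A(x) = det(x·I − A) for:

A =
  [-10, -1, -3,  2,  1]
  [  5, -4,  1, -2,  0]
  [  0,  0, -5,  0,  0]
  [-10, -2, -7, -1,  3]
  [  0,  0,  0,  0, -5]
x^5 + 25*x^4 + 250*x^3 + 1250*x^2 + 3125*x + 3125

Expanding det(x·I − A) (e.g. by cofactor expansion or by noting that A is similar to its Jordan form J, which has the same characteristic polynomial as A) gives
  χ_A(x) = x^5 + 25*x^4 + 250*x^3 + 1250*x^2 + 3125*x + 3125
which factors as (x + 5)^5. The eigenvalues (with algebraic multiplicities) are λ = -5 with multiplicity 5.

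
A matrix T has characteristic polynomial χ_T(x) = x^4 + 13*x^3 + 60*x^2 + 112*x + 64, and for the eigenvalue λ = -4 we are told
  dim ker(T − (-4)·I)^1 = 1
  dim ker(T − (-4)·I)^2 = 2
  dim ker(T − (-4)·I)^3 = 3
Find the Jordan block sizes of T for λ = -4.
Block sizes for λ = -4: [3]

From the dimensions of kernels of powers, the number of Jordan blocks of size at least j is d_j − d_{j−1} where d_j = dim ker(N^j) (with d_0 = 0). Computing the differences gives [1, 1, 1].
The number of blocks of size exactly k is (#blocks of size ≥ k) − (#blocks of size ≥ k + 1), so the partition is: 1 block(s) of size 3.
In nonincreasing order the block sizes are [3].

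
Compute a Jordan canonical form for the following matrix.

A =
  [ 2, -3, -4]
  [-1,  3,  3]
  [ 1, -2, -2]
J_3(1)

The characteristic polynomial is
  det(x·I − A) = x^3 - 3*x^2 + 3*x - 1 = (x - 1)^3

Eigenvalues and multiplicities (the geometric multiplicity of λ is n − rank(A − λI), which equals the number of Jordan blocks for λ):
  λ = 1: algebraic multiplicity = 3, geometric multiplicity = 1

Determining the block sizes for each eigenvalue:
  λ = 1: one block (gm = 1), so the single block has size am = 3 → block sizes [3]

Assembling the blocks gives a Jordan form
J =
  [1, 1, 0]
  [0, 1, 1]
  [0, 0, 1]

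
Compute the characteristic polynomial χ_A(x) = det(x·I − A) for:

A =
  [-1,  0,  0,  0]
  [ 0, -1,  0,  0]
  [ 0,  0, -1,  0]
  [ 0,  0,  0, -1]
x^4 + 4*x^3 + 6*x^2 + 4*x + 1

Expanding det(x·I − A) (e.g. by cofactor expansion or by noting that A is similar to its Jordan form J, which has the same characteristic polynomial as A) gives
  χ_A(x) = x^4 + 4*x^3 + 6*x^2 + 4*x + 1
which factors as (x + 1)^4. The eigenvalues (with algebraic multiplicities) are λ = -1 with multiplicity 4.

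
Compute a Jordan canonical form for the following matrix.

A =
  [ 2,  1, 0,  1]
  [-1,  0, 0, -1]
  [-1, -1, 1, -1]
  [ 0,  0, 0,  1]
J_2(1) ⊕ J_1(1) ⊕ J_1(1)

The characteristic polynomial is
  det(x·I − A) = x^4 - 4*x^3 + 6*x^2 - 4*x + 1 = (x - 1)^4

Eigenvalues and multiplicities (the geometric multiplicity of λ is n − rank(A − λI), which equals the number of Jordan blocks for λ):
  λ = 1: algebraic multiplicity = 4, geometric multiplicity = 3

Determining the block sizes for each eigenvalue:
  λ = 1: 3 blocks summing to 4 forces exactly one block of size 2 and the rest size 1 → block sizes [2, 1, 1]

Assembling the blocks gives a Jordan form
J =
  [1, 1, 0, 0]
  [0, 1, 0, 0]
  [0, 0, 1, 0]
  [0, 0, 0, 1]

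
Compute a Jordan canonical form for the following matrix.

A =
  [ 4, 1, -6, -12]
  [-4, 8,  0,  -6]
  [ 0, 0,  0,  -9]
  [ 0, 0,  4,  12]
J_2(6) ⊕ J_2(6)

The characteristic polynomial is
  det(x·I − A) = x^4 - 24*x^3 + 216*x^2 - 864*x + 1296 = (x - 6)^4

Eigenvalues and multiplicities (the geometric multiplicity of λ is n − rank(A − λI), which equals the number of Jordan blocks for λ):
  λ = 6: algebraic multiplicity = 4, geometric multiplicity = 2

Determining the block sizes for each eigenvalue:
  λ = 6: with am = 4 and gm = 2, the partition is not yet determined (e.g. several partitions of 4 into 2 parts exist). Let N = A − (6)·I. Computing rank(N^1) = 2, rank(N^2) = 0; the number of blocks of size ≥ j is rank(N^{j−1}) − rank(N^j), giving [2, 2]. So we have 2 block(s) of size 2 → block sizes [2, 2]

Assembling the blocks gives a Jordan form
J =
  [6, 1, 0, 0]
  [0, 6, 0, 0]
  [0, 0, 6, 1]
  [0, 0, 0, 6]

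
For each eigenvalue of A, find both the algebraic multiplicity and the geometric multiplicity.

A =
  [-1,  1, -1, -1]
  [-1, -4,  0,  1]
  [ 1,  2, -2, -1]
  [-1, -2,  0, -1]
λ = -2: alg = 4, geom = 2

Step 1 — factor the characteristic polynomial to read off the algebraic multiplicities:
  χ_A(x) = (x + 2)^4

Step 2 — compute geometric multiplicities via the rank-nullity identity g(λ) = n − rank(A − λI):
  rank(A − (-2)·I) = 2, so dim ker(A − (-2)·I) = n − 2 = 2

Summary:
  λ = -2: algebraic multiplicity = 4, geometric multiplicity = 2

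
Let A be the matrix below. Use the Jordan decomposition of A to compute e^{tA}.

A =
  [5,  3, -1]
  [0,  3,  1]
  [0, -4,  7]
e^{tA} =
  [exp(5*t), -t^2*exp(5*t) + 3*t*exp(5*t), t^2*exp(5*t)/2 - t*exp(5*t)]
  [0, -2*t*exp(5*t) + exp(5*t), t*exp(5*t)]
  [0, -4*t*exp(5*t), 2*t*exp(5*t) + exp(5*t)]

Strategy: write A = P · J · P⁻¹ where J is a Jordan canonical form, so e^{tA} = P · e^{tJ} · P⁻¹, and e^{tJ} can be computed block-by-block.

A has Jordan form
J =
  [5, 1, 0]
  [0, 5, 1]
  [0, 0, 5]
(up to reordering of blocks).

Per-block formulas:
  For a 3×3 Jordan block J_3(5): exp(t · J_3(5)) = e^(5t)·(I + t·N + (t^2/2)·N^2), where N is the 3×3 nilpotent shift.

After assembling e^{tJ} and conjugating by P, we get:

e^{tA} =
  [exp(5*t), -t^2*exp(5*t) + 3*t*exp(5*t), t^2*exp(5*t)/2 - t*exp(5*t)]
  [0, -2*t*exp(5*t) + exp(5*t), t*exp(5*t)]
  [0, -4*t*exp(5*t), 2*t*exp(5*t) + exp(5*t)]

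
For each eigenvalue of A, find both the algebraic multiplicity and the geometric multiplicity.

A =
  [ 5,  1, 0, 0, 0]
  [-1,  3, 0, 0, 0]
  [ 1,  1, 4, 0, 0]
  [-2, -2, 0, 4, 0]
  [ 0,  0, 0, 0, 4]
λ = 4: alg = 5, geom = 4

Step 1 — factor the characteristic polynomial to read off the algebraic multiplicities:
  χ_A(x) = (x - 4)^5

Step 2 — compute geometric multiplicities via the rank-nullity identity g(λ) = n − rank(A − λI):
  rank(A − (4)·I) = 1, so dim ker(A − (4)·I) = n − 1 = 4

Summary:
  λ = 4: algebraic multiplicity = 5, geometric multiplicity = 4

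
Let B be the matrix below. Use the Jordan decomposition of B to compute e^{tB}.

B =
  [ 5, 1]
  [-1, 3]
e^{tB} =
  [t*exp(4*t) + exp(4*t), t*exp(4*t)]
  [-t*exp(4*t), -t*exp(4*t) + exp(4*t)]

Strategy: write B = P · J · P⁻¹ where J is a Jordan canonical form, so e^{tB} = P · e^{tJ} · P⁻¹, and e^{tJ} can be computed block-by-block.

B has Jordan form
J =
  [4, 1]
  [0, 4]
(up to reordering of blocks).

Per-block formulas:
  For a 2×2 Jordan block J_2(4): exp(t · J_2(4)) = e^(4t)·(I + t·N), where N is the 2×2 nilpotent shift.

After assembling e^{tJ} and conjugating by P, we get:

e^{tB} =
  [t*exp(4*t) + exp(4*t), t*exp(4*t)]
  [-t*exp(4*t), -t*exp(4*t) + exp(4*t)]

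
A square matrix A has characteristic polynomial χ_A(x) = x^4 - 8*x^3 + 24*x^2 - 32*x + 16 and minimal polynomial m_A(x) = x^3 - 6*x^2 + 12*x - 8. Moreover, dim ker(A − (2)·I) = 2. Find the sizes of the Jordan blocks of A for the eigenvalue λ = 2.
Block sizes for λ = 2: [3, 1]

Step 1 — from the characteristic polynomial, algebraic multiplicity of λ = 2 is 4. From dim ker(A − (2)·I) = 2, there are exactly 2 Jordan blocks for λ = 2.
Step 2 — from the minimal polynomial, the factor (x − 2)^3 tells us the largest block for λ = 2 has size 3.
Step 3 — with total size 4, 2 blocks, and largest block 3, the block sizes (in nonincreasing order) are [3, 1].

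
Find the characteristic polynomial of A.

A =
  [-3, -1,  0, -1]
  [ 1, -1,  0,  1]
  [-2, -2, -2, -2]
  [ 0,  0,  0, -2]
x^4 + 8*x^3 + 24*x^2 + 32*x + 16

Expanding det(x·I − A) (e.g. by cofactor expansion or by noting that A is similar to its Jordan form J, which has the same characteristic polynomial as A) gives
  χ_A(x) = x^4 + 8*x^3 + 24*x^2 + 32*x + 16
which factors as (x + 2)^4. The eigenvalues (with algebraic multiplicities) are λ = -2 with multiplicity 4.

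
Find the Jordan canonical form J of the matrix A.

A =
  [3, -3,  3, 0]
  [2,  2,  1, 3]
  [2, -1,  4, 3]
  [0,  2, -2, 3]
J_2(3) ⊕ J_2(3)

The characteristic polynomial is
  det(x·I − A) = x^4 - 12*x^3 + 54*x^2 - 108*x + 81 = (x - 3)^4

Eigenvalues and multiplicities (the geometric multiplicity of λ is n − rank(A − λI), which equals the number of Jordan blocks for λ):
  λ = 3: algebraic multiplicity = 4, geometric multiplicity = 2

Determining the block sizes for each eigenvalue:
  λ = 3: with am = 4 and gm = 2, the partition is not yet determined (e.g. several partitions of 4 into 2 parts exist). Let N = A − (3)·I. Computing rank(N^1) = 2, rank(N^2) = 0; the number of blocks of size ≥ j is rank(N^{j−1}) − rank(N^j), giving [2, 2]. So we have 2 block(s) of size 2 → block sizes [2, 2]

Assembling the blocks gives a Jordan form
J =
  [3, 1, 0, 0]
  [0, 3, 0, 0]
  [0, 0, 3, 1]
  [0, 0, 0, 3]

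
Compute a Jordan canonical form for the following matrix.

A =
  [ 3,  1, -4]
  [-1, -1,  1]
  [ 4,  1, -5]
J_3(-1)

The characteristic polynomial is
  det(x·I − A) = x^3 + 3*x^2 + 3*x + 1 = (x + 1)^3

Eigenvalues and multiplicities (the geometric multiplicity of λ is n − rank(A − λI), which equals the number of Jordan blocks for λ):
  λ = -1: algebraic multiplicity = 3, geometric multiplicity = 1

Determining the block sizes for each eigenvalue:
  λ = -1: one block (gm = 1), so the single block has size am = 3 → block sizes [3]

Assembling the blocks gives a Jordan form
J =
  [-1,  1,  0]
  [ 0, -1,  1]
  [ 0,  0, -1]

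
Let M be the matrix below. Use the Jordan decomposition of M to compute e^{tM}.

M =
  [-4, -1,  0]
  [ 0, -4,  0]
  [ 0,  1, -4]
e^{tM} =
  [exp(-4*t), -t*exp(-4*t), 0]
  [0, exp(-4*t), 0]
  [0, t*exp(-4*t), exp(-4*t)]

Strategy: write M = P · J · P⁻¹ where J is a Jordan canonical form, so e^{tM} = P · e^{tJ} · P⁻¹, and e^{tJ} can be computed block-by-block.

M has Jordan form
J =
  [-4,  1,  0]
  [ 0, -4,  0]
  [ 0,  0, -4]
(up to reordering of blocks).

Per-block formulas:
  For a 1×1 block at λ = -4: exp(t · [-4]) = [e^(-4t)].
  For a 2×2 Jordan block J_2(-4): exp(t · J_2(-4)) = e^(-4t)·(I + t·N), where N is the 2×2 nilpotent shift.

After assembling e^{tJ} and conjugating by P, we get:

e^{tM} =
  [exp(-4*t), -t*exp(-4*t), 0]
  [0, exp(-4*t), 0]
  [0, t*exp(-4*t), exp(-4*t)]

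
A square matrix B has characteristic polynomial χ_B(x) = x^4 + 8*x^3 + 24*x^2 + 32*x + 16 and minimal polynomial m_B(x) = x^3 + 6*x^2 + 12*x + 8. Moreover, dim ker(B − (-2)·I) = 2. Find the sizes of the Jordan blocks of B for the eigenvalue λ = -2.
Block sizes for λ = -2: [3, 1]

Step 1 — from the characteristic polynomial, algebraic multiplicity of λ = -2 is 4. From dim ker(B − (-2)·I) = 2, there are exactly 2 Jordan blocks for λ = -2.
Step 2 — from the minimal polynomial, the factor (x + 2)^3 tells us the largest block for λ = -2 has size 3.
Step 3 — with total size 4, 2 blocks, and largest block 3, the block sizes (in nonincreasing order) are [3, 1].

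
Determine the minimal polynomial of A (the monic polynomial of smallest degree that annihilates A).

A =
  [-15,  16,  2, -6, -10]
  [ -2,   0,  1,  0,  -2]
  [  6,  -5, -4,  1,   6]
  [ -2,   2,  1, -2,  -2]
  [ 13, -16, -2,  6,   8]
x^4 + 11*x^3 + 42*x^2 + 68*x + 40

The characteristic polynomial is χ_A(x) = (x + 2)^4*(x + 5), so the eigenvalues are known. The minimal polynomial is
  m_A(x) = Π_λ (x − λ)^{k_λ}
where k_λ is the size of the *largest* Jordan block for λ (equivalently, the smallest k with (A − λI)^k v = 0 for every generalised eigenvector v of λ).

  λ = -5: largest Jordan block has size 1, contributing (x + 5)
  λ = -2: largest Jordan block has size 3, contributing (x + 2)^3

So m_A(x) = (x + 2)^3*(x + 5) = x^4 + 11*x^3 + 42*x^2 + 68*x + 40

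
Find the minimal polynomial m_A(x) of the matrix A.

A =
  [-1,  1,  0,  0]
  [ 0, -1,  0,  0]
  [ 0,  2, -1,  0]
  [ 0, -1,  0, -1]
x^2 + 2*x + 1

The characteristic polynomial is χ_A(x) = (x + 1)^4, so the eigenvalues are known. The minimal polynomial is
  m_A(x) = Π_λ (x − λ)^{k_λ}
where k_λ is the size of the *largest* Jordan block for λ (equivalently, the smallest k with (A − λI)^k v = 0 for every generalised eigenvector v of λ).

  λ = -1: largest Jordan block has size 2, contributing (x + 1)^2

So m_A(x) = (x + 1)^2 = x^2 + 2*x + 1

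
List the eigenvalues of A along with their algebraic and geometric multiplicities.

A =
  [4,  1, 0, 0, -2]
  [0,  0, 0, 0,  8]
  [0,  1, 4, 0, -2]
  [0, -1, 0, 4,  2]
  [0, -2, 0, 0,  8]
λ = 4: alg = 5, geom = 4

Step 1 — factor the characteristic polynomial to read off the algebraic multiplicities:
  χ_A(x) = (x - 4)^5

Step 2 — compute geometric multiplicities via the rank-nullity identity g(λ) = n − rank(A − λI):
  rank(A − (4)·I) = 1, so dim ker(A − (4)·I) = n − 1 = 4

Summary:
  λ = 4: algebraic multiplicity = 5, geometric multiplicity = 4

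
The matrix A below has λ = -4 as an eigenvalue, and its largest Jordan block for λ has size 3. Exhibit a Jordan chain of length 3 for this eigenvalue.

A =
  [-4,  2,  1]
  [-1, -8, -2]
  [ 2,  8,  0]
A Jordan chain for λ = -4 of length 3:
v_1 = (0, -2, 4)ᵀ
v_2 = (2, -4, 8)ᵀ
v_3 = (0, 1, 0)ᵀ

Let N = A − (-4)·I. We want v_3 with N^3 v_3 = 0 but N^2 v_3 ≠ 0; then v_{j-1} := N · v_j for j = 3, …, 2.

Pick v_3 = (0, 1, 0)ᵀ.
Then v_2 = N · v_3 = (2, -4, 8)ᵀ.
Then v_1 = N · v_2 = (0, -2, 4)ᵀ.

Sanity check: (A − (-4)·I) v_1 = (0, 0, 0)ᵀ = 0. ✓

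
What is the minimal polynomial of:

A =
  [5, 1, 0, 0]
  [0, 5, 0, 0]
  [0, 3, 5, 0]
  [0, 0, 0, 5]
x^2 - 10*x + 25

The characteristic polynomial is χ_A(x) = (x - 5)^4, so the eigenvalues are known. The minimal polynomial is
  m_A(x) = Π_λ (x − λ)^{k_λ}
where k_λ is the size of the *largest* Jordan block for λ (equivalently, the smallest k with (A − λI)^k v = 0 for every generalised eigenvector v of λ).

  λ = 5: largest Jordan block has size 2, contributing (x − 5)^2

So m_A(x) = (x - 5)^2 = x^2 - 10*x + 25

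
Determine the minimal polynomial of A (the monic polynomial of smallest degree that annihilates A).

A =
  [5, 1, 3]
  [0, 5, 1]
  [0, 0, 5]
x^3 - 15*x^2 + 75*x - 125

The characteristic polynomial is χ_A(x) = (x - 5)^3, so the eigenvalues are known. The minimal polynomial is
  m_A(x) = Π_λ (x − λ)^{k_λ}
where k_λ is the size of the *largest* Jordan block for λ (equivalently, the smallest k with (A − λI)^k v = 0 for every generalised eigenvector v of λ).

  λ = 5: largest Jordan block has size 3, contributing (x − 5)^3

So m_A(x) = (x - 5)^3 = x^3 - 15*x^2 + 75*x - 125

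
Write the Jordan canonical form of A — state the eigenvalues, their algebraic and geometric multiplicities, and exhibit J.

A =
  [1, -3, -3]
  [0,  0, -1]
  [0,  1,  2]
J_2(1) ⊕ J_1(1)

The characteristic polynomial is
  det(x·I − A) = x^3 - 3*x^2 + 3*x - 1 = (x - 1)^3

Eigenvalues and multiplicities (the geometric multiplicity of λ is n − rank(A − λI), which equals the number of Jordan blocks for λ):
  λ = 1: algebraic multiplicity = 3, geometric multiplicity = 2

Determining the block sizes for each eigenvalue:
  λ = 1: 2 blocks summing to 3 forces exactly one block of size 2 and the rest size 1 → block sizes [2, 1]

Assembling the blocks gives a Jordan form
J =
  [1, 1, 0]
  [0, 1, 0]
  [0, 0, 1]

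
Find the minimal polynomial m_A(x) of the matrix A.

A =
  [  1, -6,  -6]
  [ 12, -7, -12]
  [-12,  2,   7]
x^3 - x^2 - 25*x + 25

The characteristic polynomial is χ_A(x) = (x - 5)*(x - 1)*(x + 5), so the eigenvalues are known. The minimal polynomial is
  m_A(x) = Π_λ (x − λ)^{k_λ}
where k_λ is the size of the *largest* Jordan block for λ (equivalently, the smallest k with (A − λI)^k v = 0 for every generalised eigenvector v of λ).

  λ = -5: largest Jordan block has size 1, contributing (x + 5)
  λ = 1: largest Jordan block has size 1, contributing (x − 1)
  λ = 5: largest Jordan block has size 1, contributing (x − 5)

So m_A(x) = (x - 5)*(x - 1)*(x + 5) = x^3 - x^2 - 25*x + 25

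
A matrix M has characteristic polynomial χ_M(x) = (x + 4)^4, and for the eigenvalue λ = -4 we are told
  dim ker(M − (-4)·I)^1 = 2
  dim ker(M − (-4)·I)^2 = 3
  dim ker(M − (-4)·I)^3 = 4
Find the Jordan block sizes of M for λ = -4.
Block sizes for λ = -4: [3, 1]

From the dimensions of kernels of powers, the number of Jordan blocks of size at least j is d_j − d_{j−1} where d_j = dim ker(N^j) (with d_0 = 0). Computing the differences gives [2, 1, 1].
The number of blocks of size exactly k is (#blocks of size ≥ k) − (#blocks of size ≥ k + 1), so the partition is: 1 block(s) of size 1, 1 block(s) of size 3.
In nonincreasing order the block sizes are [3, 1].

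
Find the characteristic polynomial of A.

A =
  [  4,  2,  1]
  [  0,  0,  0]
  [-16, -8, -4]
x^3

Expanding det(x·I − A) (e.g. by cofactor expansion or by noting that A is similar to its Jordan form J, which has the same characteristic polynomial as A) gives
  χ_A(x) = x^3
which factors as x^3. The eigenvalues (with algebraic multiplicities) are λ = 0 with multiplicity 3.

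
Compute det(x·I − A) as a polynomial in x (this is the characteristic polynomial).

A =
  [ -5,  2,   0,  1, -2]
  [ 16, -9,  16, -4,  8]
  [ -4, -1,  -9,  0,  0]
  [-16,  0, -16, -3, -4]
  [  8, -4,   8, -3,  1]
x^5 + 25*x^4 + 250*x^3 + 1250*x^2 + 3125*x + 3125

Expanding det(x·I − A) (e.g. by cofactor expansion or by noting that A is similar to its Jordan form J, which has the same characteristic polynomial as A) gives
  χ_A(x) = x^5 + 25*x^4 + 250*x^3 + 1250*x^2 + 3125*x + 3125
which factors as (x + 5)^5. The eigenvalues (with algebraic multiplicities) are λ = -5 with multiplicity 5.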